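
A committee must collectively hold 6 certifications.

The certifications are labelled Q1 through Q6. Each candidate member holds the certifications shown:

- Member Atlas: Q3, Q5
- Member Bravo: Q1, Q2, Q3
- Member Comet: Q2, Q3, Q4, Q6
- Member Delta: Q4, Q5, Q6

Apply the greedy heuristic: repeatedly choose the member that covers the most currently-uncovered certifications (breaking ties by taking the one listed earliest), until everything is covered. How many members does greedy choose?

Greedy: pick Comet (covers 4 new) → pick Atlas (covers 1 new) → pick Bravo (covers 1 new). Total picks: 3.
(The true minimum cover uses only 2 members, so greedy is not optimal here.)

3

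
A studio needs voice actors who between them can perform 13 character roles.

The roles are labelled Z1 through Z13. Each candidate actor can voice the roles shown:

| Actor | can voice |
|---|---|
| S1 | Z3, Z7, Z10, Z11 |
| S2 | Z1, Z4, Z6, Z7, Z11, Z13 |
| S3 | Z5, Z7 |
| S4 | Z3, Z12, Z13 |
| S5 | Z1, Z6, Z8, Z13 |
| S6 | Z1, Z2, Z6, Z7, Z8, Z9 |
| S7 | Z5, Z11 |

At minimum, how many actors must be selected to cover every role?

5

Take {S1, S2, S3, S4, S6}. Their union is {Z1, Z2, Z3, Z4, Z5, Z6, Z7, Z8, Z9, Z10, Z11, Z12, Z13}, which is all 13 roles.
No 4 of the 7 actors cover everything (all 35 combinations miss at least one role), so 5 is optimal.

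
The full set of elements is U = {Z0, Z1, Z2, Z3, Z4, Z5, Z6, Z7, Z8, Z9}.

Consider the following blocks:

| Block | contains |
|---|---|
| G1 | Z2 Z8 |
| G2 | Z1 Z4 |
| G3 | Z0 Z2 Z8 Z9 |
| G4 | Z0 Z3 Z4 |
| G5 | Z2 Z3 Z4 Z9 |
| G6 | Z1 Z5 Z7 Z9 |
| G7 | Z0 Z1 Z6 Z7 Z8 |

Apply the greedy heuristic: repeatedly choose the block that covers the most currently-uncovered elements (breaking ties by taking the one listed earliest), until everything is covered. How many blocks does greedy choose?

3

Greedy: pick G7 (covers 5 new) → pick G5 (covers 4 new) → pick G6 (covers 1 new). Total picks: 3.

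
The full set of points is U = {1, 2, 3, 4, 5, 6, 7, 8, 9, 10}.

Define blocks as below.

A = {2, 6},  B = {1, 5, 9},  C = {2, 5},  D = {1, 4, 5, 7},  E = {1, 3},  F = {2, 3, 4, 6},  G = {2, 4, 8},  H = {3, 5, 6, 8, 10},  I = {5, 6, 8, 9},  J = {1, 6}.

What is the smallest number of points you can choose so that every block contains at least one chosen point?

The 3 points {1, 2, 6} hit every block.
No choice of 2 points meets every block, so 3 is the minimum.

3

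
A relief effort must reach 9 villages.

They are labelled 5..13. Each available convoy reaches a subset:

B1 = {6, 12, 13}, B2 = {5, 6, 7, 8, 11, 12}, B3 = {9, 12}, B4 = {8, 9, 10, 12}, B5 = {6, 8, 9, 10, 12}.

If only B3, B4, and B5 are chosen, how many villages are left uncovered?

Union of B3, B4, B5 = {6, 8, 9, 10, 12}.
Not covered: 5, 7, 11, 13 — 4 villages.

4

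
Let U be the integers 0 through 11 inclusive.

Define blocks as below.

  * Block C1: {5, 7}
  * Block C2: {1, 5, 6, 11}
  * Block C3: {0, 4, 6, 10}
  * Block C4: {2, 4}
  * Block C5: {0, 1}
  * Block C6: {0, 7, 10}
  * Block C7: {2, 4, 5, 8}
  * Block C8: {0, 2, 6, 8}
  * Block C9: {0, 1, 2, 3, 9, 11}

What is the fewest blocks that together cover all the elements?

4

Take {C2, C6, C7, C9}. Their union is {0, 1, 2, 3, 4, 5, 6, 7, 8, 9, 10, 11}, which is all 12 elements.
No 3 of the 9 blocks cover everything (all 84 combinations miss at least one element), so 4 is optimal.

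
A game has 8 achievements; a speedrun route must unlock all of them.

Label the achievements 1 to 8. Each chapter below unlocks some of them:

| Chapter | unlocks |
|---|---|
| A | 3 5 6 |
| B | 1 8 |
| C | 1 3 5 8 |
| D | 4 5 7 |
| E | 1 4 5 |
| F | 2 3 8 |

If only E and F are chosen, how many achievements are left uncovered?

Union of E, F = {1, 2, 3, 4, 5, 8}.
Not covered: 6, 7 — 2 achievements.

2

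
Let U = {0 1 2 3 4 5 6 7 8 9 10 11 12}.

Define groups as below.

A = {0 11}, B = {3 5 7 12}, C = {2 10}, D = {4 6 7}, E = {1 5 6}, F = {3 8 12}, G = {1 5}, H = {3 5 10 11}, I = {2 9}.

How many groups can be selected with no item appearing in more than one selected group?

A, C, D, F, G are pairwise disjoint (A={0,11}; C={2,10}; D={4,6,7}; F={3,8,12}; G={1,5}).
Every remaining group overlaps one of these, and no 6 of the listed groups are pairwise disjoint, so 5 is the maximum.

5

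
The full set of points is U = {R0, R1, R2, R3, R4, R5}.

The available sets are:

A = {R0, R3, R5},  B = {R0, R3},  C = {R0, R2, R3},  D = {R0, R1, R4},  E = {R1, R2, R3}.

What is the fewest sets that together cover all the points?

A, D, and E cover everything between them: the union {R0, R1, R2, R3, R4, R5} is all of U.
Only D contains R4, so D is forced; the remaining 3 points need at least 2 more sets (each remaining set adds at most 2) — so at least 3 sets are needed, and 3 is optimal.

3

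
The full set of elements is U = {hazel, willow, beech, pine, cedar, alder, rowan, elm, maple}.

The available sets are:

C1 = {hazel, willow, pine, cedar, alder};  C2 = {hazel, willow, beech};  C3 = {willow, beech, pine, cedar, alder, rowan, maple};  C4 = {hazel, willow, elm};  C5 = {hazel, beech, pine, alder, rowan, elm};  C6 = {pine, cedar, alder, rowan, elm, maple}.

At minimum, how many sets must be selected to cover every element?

2

Take {C3, C5}. Their union is {hazel, willow, beech, pine, cedar, alder, rowan, elm, maple}, which is all 9 elements.
No single set has all 9 elements (the largest, C3, has 7), so 2 is optimal.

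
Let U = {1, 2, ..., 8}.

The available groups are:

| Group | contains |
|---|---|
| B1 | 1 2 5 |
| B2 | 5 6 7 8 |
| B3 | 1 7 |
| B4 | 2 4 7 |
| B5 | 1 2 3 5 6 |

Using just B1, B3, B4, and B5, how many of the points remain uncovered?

1

Union of B1, B3, B4, B5 = {1, 2, 3, 4, 5, 6, 7}.
Not covered: 8 — 1 point.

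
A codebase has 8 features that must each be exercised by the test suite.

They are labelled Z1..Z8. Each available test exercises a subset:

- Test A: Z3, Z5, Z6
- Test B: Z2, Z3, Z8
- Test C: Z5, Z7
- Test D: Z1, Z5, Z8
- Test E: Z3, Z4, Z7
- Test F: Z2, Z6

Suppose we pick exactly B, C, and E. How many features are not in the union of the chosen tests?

Union of B, C, E = {Z2, Z3, Z4, Z5, Z7, Z8}.
Not covered: Z1, Z6 — 2 features.

2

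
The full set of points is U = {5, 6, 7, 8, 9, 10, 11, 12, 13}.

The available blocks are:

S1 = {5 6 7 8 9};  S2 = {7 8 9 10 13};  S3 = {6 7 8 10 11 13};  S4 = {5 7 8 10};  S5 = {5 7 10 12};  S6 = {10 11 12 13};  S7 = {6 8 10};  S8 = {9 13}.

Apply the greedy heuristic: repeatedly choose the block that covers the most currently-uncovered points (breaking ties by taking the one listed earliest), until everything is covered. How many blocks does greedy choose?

3

Greedy: pick S3 (covers 6 new) → pick S1 (covers 2 new) → pick S5 (covers 1 new). Total picks: 3.
(The true minimum cover uses only 2 blocks, so greedy is not optimal here.)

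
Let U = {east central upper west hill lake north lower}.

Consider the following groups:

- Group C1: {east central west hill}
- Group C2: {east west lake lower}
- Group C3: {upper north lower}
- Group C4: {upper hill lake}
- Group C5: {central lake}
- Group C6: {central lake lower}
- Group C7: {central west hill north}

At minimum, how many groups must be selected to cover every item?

C1, C3, and C6 cover everything between them: the union {east, central, upper, west, hill, lake, north, lower} is all of U.
No 2 of the 7 groups cover everything (all 21 combinations miss at least one item), so 3 is optimal.

3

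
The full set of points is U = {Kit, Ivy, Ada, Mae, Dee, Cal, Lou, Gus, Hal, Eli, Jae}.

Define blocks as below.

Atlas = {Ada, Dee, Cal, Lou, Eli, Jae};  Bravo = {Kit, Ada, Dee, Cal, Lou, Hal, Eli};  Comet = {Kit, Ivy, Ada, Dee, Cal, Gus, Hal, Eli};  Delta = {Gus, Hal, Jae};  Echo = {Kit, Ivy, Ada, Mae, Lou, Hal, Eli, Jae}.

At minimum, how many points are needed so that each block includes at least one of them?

2

Take H = {Hal, Eli}. Each listed block contains at least one of these, so H is a hitting set of size 2.
No single point lies in every block, so at least 2 are needed and 2 is optimal.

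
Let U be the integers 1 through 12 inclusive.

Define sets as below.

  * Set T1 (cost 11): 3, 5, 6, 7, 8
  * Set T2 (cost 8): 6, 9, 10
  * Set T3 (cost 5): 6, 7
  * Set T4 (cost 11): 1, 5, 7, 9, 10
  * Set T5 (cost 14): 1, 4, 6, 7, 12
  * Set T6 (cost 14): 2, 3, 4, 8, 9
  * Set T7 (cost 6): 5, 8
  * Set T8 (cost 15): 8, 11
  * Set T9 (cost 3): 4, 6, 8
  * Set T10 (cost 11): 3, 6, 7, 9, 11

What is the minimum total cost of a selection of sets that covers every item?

50

T4, T5, T6, T10 together cover every item (T4 ∪ T5 ∪ T6 ∪ T10 = {1, 2, 3, 4, 5, 6, 7, 8, 9, 10, 11, 12}); total cost 11 + 14 + 14 + 11 = 50.
The greedy pick T9, T4, T10, T5, T6 costs 53; no covering selection beats 50.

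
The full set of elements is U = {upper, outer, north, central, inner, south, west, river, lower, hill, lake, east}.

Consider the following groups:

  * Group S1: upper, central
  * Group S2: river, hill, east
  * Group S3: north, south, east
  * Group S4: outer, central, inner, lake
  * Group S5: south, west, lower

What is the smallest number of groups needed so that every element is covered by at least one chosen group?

Take {S1, S2, S3, S4, S5}. Their union is {upper, outer, north, central, inner, south, west, river, lower, hill, lake, east}, which is all 12 elements.
Only S1 contains upper, so S1 is forced; the remaining 10 elements need at least 4 more groups (each remaining group adds at most 3) — so at least 5 groups are needed, and 5 is optimal.

5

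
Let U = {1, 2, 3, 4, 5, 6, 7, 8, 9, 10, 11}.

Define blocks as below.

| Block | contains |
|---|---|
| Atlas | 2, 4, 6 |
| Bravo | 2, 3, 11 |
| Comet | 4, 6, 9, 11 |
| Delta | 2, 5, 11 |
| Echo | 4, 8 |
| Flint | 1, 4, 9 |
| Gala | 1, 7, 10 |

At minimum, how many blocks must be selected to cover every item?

5

Take {Bravo, Comet, Delta, Echo, Gala}. Their union is {1, 2, 3, 4, 5, 6, 7, 8, 9, 10, 11}, which is all 11 items.
No 4 of the 7 blocks cover everything (all 35 combinations miss at least one item), so 5 is optimal.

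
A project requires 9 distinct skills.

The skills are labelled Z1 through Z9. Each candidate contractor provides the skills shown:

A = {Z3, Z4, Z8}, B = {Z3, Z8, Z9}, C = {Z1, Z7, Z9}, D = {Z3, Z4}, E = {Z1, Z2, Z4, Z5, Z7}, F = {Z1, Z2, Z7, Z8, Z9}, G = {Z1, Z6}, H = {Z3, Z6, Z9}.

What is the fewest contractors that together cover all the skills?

Take {A, E, H}. Their union is {Z1, Z2, Z3, Z4, Z5, Z6, Z7, Z8, Z9}, which is all 9 skills.
Only E contains Z5, so E is forced; the remaining 4 skills need at least 2 more contractors (each remaining contractor adds at most 3) — so at least 3 contractors are needed, and 3 is optimal.

3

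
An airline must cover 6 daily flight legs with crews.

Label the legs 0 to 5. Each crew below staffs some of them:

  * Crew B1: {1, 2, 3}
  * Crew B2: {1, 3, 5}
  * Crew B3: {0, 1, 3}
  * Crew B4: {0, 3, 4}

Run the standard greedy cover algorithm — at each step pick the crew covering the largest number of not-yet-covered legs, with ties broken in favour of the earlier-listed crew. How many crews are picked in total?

Greedy: pick B1 (covers 3 new) → pick B4 (covers 2 new) → pick B2 (covers 1 new). Total picks: 3.

3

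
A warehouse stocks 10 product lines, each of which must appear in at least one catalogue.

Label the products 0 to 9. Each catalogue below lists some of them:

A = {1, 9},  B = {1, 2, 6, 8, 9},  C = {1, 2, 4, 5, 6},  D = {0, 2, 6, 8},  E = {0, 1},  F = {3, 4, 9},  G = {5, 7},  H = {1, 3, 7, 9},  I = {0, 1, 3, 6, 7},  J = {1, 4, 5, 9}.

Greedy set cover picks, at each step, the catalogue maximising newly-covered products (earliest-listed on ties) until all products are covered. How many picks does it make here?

Greedy: pick B (covers 5 new) → pick I (covers 3 new) → pick C (covers 2 new). Total picks: 3.

3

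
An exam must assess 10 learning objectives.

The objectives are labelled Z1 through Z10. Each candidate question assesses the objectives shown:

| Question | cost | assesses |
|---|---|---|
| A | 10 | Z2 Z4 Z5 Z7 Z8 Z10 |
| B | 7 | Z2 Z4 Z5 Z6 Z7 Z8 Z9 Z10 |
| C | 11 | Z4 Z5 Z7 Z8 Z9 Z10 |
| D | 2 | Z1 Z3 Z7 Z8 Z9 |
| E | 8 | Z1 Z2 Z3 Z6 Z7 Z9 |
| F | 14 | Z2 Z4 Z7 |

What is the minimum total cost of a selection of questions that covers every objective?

B, D together cover every objective (B ∪ D = {Z1, Z2, Z3, Z4, Z5, Z6, Z7, Z8, Z9, Z10}); total cost 7 + 2 = 9.
No covering selection has total cost below 9.

9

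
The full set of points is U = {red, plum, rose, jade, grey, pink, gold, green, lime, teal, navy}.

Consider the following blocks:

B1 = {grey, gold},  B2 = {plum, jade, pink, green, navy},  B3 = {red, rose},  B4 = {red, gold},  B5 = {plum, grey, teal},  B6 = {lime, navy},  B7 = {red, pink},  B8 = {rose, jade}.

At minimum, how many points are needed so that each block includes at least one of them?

H = {red, jade, grey, navy} meets every block (each contains at least one member of H), and |H| = 4.
The blocks B1, B6, B7, B8 are pairwise disjoint, so any hitting set needs a separate point for each — at least 4. Hence 4 is optimal.

4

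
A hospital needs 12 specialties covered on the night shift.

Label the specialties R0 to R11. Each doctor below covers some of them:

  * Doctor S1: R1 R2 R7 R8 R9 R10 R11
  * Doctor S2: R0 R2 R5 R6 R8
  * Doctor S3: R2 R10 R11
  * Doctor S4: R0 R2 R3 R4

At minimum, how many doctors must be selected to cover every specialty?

3

S1 and S2 and S4 together: S1 ∪ S2 ∪ S4 = {R0, R1, R2, R3, R4, R5, R6, R7, R8, R9, R10, R11} — every specialty is covered.
Only S1 contains R1, so S1 is forced; the remaining 5 specialties need at least 2 more doctors (each remaining doctor adds at most 3) — so at least 3 doctors are needed, and 3 is optimal.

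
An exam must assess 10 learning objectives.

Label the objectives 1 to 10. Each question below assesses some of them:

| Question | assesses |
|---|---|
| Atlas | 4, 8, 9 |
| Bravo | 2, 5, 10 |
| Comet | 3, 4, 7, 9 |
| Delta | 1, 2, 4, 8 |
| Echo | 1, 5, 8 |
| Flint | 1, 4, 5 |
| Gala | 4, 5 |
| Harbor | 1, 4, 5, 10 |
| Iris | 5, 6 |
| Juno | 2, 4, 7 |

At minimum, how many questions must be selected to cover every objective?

4

Bravo and Comet and Delta and Iris together: Bravo ∪ Comet ∪ Delta ∪ Iris = {1, 2, 3, 4, 5, 6, 7, 8, 9, 10} — every objective is covered.
No 3 of the 10 questions cover everything (all 120 combinations miss at least one objective), so 4 is optimal.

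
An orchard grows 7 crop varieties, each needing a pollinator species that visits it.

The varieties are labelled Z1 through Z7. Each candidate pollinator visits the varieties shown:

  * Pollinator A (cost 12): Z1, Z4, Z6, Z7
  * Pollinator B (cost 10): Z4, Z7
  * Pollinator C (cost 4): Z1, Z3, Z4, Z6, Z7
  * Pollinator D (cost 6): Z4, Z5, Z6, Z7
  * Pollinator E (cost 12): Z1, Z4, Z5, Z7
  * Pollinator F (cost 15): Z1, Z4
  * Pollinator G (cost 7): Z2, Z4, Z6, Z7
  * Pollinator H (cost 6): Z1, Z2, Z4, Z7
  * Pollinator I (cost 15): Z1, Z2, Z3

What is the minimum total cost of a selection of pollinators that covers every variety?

C, D, H together cover every variety (C ∪ D ∪ H = {Z1, Z2, Z3, Z4, Z5, Z6, Z7}); total cost 4 + 6 + 6 = 16.
No covering selection has total cost below 16.

16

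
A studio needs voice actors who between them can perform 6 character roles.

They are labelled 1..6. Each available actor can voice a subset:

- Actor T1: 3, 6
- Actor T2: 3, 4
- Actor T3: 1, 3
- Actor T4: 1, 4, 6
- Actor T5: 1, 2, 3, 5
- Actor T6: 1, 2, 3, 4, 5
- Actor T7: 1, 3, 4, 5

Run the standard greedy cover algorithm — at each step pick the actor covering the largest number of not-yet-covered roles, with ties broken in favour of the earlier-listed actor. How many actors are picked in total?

Greedy: pick T6 (covers 5 new) → pick T1 (covers 1 new). Total picks: 2.

2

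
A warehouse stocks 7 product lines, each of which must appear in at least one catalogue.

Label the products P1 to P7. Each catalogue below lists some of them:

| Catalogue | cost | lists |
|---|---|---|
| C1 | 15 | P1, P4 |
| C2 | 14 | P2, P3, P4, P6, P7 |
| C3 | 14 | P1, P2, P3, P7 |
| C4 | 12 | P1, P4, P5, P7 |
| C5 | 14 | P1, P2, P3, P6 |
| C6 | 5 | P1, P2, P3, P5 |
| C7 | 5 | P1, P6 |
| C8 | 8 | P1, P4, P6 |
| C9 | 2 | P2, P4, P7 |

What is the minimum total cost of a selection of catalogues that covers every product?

C6, C7, C9 together cover every product (C6 ∪ C7 ∪ C9 = {P1, P2, P3, P4, P5, P6, P7}); total cost 5 + 5 + 2 = 12.
No covering selection has total cost below 12.

12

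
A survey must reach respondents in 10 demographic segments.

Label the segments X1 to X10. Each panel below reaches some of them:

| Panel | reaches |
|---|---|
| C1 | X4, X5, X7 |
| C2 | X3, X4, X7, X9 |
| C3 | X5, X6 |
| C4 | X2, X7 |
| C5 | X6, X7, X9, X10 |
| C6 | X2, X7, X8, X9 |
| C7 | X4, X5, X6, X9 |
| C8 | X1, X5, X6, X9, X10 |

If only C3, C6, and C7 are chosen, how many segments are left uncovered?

3

Union of C3, C6, C7 = {X2, X4, X5, X6, X7, X8, X9}.
Not covered: X1, X3, X10 — 3 segments.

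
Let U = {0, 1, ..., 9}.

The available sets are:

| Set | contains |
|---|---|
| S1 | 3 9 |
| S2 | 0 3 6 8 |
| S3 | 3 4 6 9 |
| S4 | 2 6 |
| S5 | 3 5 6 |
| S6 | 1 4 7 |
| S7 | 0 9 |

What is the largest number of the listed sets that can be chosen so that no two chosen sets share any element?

S4, S6, S7 are pairwise disjoint (S4={2,6}; S6={1,4,7}; S7={0,9}).
Every remaining set overlaps one of these, and no 4 of the listed sets are pairwise disjoint, so 3 is the maximum.

3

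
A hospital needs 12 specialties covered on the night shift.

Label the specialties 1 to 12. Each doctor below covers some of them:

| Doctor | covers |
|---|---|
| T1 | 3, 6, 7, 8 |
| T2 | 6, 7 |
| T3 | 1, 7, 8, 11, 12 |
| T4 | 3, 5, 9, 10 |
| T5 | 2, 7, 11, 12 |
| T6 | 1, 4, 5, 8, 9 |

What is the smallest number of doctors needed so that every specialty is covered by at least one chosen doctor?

4

T2 and T4 and T5 and T6 together: T2 ∪ T4 ∪ T5 ∪ T6 = {1, 2, 3, 4, 5, 6, 7, 8, 9, 10, 11, 12} — every specialty is covered.
No 3 of the 6 doctors cover everything (all 20 combinations miss at least one specialty), so 4 is optimal.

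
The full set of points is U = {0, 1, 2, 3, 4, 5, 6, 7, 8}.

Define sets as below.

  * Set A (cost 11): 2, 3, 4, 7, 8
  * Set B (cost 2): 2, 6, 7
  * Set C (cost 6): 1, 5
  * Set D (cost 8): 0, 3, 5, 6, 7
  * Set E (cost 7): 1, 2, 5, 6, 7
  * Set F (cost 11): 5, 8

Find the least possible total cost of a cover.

A, C, D together cover every point (A ∪ C ∪ D = {0, 1, 2, 3, 4, 5, 6, 7, 8}); total cost 11 + 6 + 8 = 25.
The greedy pick B, D, A, C costs 27; no covering selection beats 25.

25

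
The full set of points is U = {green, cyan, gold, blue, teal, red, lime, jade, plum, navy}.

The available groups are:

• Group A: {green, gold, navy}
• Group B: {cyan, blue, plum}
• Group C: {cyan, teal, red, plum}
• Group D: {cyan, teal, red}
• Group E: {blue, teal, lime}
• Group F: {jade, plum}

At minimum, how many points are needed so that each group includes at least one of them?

Take H = {teal, plum, navy}. Each listed group contains at least one of these, so H is a hitting set of size 3.
The groups A, E, F are pairwise disjoint, so any hitting set needs a separate point for each — at least 3. Hence 3 is optimal.

3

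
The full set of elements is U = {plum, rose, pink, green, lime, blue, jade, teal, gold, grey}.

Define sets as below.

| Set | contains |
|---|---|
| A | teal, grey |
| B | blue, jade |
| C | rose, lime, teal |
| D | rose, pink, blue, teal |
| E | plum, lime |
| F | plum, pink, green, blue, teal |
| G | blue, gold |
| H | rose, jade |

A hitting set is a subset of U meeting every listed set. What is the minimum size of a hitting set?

The 4 elements {plum, jade, teal, gold} hit every set.
The sets A, E, G, H are pairwise disjoint, so any hitting set needs a separate element for each — at least 4. Hence 4 is optimal.

4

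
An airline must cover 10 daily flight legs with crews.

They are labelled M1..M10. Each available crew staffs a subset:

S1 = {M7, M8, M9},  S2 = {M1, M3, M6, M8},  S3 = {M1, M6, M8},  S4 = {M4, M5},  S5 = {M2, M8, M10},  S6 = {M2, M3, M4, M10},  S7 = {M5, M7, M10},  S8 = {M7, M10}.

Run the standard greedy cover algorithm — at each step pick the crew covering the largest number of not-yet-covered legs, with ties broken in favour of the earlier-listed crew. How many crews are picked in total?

Greedy: pick S2 (covers 4 new) → pick S6 (covers 3 new) → pick S1 (covers 2 new) → pick S4 (covers 1 new). Total picks: 4.

4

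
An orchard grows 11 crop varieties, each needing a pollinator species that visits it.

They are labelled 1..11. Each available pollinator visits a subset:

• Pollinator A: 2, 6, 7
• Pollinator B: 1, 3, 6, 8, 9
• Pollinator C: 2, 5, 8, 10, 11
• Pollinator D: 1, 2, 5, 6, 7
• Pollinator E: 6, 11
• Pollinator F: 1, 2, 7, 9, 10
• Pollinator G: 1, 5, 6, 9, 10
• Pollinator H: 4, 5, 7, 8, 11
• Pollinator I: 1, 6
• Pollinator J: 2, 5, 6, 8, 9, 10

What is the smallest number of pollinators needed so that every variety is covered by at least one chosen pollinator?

3

Take {B, C, H}. Their union is {1, 2, 3, 4, 5, 6, 7, 8, 9, 10, 11}, which is all 11 varieties.
Only B contains 3, so B is forced; the remaining 6 varieties need at least 2 more pollinators (each remaining pollinator adds at most 4) — so at least 3 pollinators are needed, and 3 is optimal.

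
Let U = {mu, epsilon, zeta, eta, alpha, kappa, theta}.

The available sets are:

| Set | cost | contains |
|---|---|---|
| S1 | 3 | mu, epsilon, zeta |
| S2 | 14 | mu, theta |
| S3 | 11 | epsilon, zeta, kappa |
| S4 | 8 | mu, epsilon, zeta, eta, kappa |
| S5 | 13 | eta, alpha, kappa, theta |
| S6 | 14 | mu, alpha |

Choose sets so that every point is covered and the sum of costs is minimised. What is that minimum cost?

16

S1, S5 together cover every point (S1 ∪ S5 = {mu, epsilon, zeta, eta, alpha, kappa, theta}); total cost 3 + 13 = 16.
No covering selection has total cost below 16.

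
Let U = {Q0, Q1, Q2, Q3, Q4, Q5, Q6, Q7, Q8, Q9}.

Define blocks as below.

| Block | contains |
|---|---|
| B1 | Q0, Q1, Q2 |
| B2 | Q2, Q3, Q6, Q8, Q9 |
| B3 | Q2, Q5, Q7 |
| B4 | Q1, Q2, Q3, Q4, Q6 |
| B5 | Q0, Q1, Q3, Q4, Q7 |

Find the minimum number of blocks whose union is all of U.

Take {B2, B3, B5}. Their union is {Q0, Q1, Q2, Q3, Q4, Q5, Q6, Q7, Q8, Q9}, which is all 10 elements.
Only B3 contains Q5, so B3 is forced; the remaining 7 elements need at least 2 more blocks (each remaining block adds at most 4) — so at least 3 blocks are needed, and 3 is optimal.

3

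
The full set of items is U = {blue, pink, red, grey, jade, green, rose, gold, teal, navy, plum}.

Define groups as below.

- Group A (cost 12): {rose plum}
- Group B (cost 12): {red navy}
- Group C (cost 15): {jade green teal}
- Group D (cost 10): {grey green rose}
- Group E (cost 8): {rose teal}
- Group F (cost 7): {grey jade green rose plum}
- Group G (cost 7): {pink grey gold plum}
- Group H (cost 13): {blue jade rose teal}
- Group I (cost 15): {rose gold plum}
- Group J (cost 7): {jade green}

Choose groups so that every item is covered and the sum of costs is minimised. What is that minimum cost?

39

B, F, G, H together cover every item (B ∪ F ∪ G ∪ H = {blue, pink, red, grey, jade, green, rose, gold, teal, navy, plum}); total cost 12 + 7 + 7 + 13 = 39.
No covering selection has total cost below 39.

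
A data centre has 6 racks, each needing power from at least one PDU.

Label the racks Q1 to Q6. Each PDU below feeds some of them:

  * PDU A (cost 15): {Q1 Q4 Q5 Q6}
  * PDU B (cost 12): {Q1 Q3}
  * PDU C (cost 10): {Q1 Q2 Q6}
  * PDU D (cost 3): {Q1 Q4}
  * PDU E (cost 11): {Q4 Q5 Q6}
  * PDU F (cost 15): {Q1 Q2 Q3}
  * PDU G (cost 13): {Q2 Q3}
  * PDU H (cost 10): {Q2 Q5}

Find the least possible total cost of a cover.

26

E, F together cover every rack (E ∪ F = {Q1, Q2, Q3, Q4, Q5, Q6}); total cost 11 + 15 = 26.
The greedy pick D, C, H, B costs 35; no covering selection beats 26.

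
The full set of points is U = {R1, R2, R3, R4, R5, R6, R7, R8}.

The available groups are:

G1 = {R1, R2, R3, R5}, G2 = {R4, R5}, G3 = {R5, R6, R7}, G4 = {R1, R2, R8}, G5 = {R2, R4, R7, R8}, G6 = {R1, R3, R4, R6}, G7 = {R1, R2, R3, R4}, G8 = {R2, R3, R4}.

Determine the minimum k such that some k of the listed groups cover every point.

G3, G4, and G8 cover everything between them: the union {R1, R2, R3, R4, R5, R6, R7, R8} is all of U.
No 2 of the 8 groups cover everything (all 28 combinations miss at least one point), so 3 is optimal.

3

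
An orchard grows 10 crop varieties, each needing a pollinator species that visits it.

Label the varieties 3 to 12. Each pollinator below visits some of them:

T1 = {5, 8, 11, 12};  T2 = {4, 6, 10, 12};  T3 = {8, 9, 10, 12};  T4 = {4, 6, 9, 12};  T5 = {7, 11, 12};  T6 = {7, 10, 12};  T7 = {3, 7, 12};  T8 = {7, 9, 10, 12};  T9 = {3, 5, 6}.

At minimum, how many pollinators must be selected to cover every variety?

4

T1 and T4 and T7 and T8 together: T1 ∪ T4 ∪ T7 ∪ T8 = {3, 4, 5, 6, 7, 8, 9, 10, 11, 12} — every variety is covered.
No 3 of the 9 pollinators cover everything (all 84 combinations miss at least one variety), so 4 is optimal.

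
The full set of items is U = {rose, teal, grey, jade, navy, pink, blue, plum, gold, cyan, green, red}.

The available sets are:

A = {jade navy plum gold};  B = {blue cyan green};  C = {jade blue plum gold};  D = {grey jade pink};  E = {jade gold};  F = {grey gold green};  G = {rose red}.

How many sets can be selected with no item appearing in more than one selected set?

A, B, G are pairwise disjoint (A={jade,navy,plum,gold}; B={blue,cyan,green}; G={rose,red}).
Every remaining set overlaps one of these, and no 4 of the listed sets are pairwise disjoint, so 3 is the maximum.

3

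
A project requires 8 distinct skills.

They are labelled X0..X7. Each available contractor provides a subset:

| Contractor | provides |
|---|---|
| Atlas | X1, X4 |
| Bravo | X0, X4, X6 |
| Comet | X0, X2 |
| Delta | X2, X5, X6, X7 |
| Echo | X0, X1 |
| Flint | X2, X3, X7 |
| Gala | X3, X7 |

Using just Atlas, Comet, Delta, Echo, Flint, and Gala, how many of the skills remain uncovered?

Union of Atlas, Comet, Delta, Echo, Flint, Gala = {X0, X1, X2, X3, X4, X5, X6, X7} — that's every skill, so 0 are uncovered.

0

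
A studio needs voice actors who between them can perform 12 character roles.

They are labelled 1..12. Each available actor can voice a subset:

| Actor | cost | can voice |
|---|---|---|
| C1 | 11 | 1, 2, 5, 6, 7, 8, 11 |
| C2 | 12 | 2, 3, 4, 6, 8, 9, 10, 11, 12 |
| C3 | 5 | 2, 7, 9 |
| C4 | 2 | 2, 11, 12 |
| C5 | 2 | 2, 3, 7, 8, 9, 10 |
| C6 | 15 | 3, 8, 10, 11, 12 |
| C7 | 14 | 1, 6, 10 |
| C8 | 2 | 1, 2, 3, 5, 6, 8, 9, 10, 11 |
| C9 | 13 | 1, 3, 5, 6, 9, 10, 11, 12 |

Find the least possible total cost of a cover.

C2, C5, C8 together cover every role (C2 ∪ C5 ∪ C8 = {1, 2, 3, 4, 5, 6, 7, 8, 9, 10, 11, 12}); total cost 12 + 2 + 2 = 16.
The greedy pick C8, C4, C5, C2 costs 18; no covering selection beats 16.

16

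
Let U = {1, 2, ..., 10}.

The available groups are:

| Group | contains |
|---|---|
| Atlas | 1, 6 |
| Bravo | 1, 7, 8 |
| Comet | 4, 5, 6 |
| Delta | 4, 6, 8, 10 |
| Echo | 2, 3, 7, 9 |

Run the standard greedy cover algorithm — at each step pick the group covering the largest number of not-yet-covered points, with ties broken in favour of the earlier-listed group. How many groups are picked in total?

4

Greedy: pick Delta (covers 4 new) → pick Echo (covers 4 new) → pick Atlas (covers 1 new) → pick Comet (covers 1 new). Total picks: 4.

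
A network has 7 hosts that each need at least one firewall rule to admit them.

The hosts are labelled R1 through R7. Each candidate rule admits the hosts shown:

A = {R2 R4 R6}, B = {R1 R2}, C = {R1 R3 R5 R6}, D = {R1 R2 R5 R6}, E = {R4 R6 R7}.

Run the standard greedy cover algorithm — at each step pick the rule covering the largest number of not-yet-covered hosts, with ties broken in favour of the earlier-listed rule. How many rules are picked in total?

3

Greedy: pick C (covers 4 new) → pick A (covers 2 new) → pick E (covers 1 new). Total picks: 3.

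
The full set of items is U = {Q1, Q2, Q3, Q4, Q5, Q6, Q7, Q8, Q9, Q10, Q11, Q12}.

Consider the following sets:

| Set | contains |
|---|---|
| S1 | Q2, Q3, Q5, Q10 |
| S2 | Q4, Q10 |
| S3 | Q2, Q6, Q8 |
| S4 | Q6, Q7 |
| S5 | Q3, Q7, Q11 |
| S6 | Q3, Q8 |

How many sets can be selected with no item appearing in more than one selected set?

S2, S4, S6 are pairwise disjoint (S2={Q4,Q10}; S4={Q6,Q7}; S6={Q3,Q8}).
Every remaining set overlaps one of these, and no 4 of the listed sets are pairwise disjoint, so 3 is the maximum.

3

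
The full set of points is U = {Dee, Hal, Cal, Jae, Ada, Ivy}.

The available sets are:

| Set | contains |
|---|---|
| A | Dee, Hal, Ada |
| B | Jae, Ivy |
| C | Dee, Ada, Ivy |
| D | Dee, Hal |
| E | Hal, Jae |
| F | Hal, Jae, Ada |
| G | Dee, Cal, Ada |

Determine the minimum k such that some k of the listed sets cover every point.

C, E, and G cover everything between them: the union {Dee, Hal, Cal, Jae, Ada, Ivy} is all of U.
Only G contains Cal, so G is forced; the remaining 3 points need at least 2 more sets (each remaining set adds at most 2) — so at least 3 sets are needed, and 3 is optimal.

3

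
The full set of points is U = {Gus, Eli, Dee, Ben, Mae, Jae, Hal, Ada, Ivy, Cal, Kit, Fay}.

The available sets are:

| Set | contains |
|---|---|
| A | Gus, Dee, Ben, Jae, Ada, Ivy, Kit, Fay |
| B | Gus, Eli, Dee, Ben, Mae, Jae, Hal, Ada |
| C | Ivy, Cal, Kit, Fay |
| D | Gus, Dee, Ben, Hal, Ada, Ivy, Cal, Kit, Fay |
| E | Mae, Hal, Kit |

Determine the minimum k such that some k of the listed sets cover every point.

2

Take {B, D}. Their union is {Gus, Eli, Dee, Ben, Mae, Jae, Hal, Ada, Ivy, Cal, Kit, Fay}, which is all 12 points.
No single set has all 12 points (the largest, D, has 9), so 2 is optimal.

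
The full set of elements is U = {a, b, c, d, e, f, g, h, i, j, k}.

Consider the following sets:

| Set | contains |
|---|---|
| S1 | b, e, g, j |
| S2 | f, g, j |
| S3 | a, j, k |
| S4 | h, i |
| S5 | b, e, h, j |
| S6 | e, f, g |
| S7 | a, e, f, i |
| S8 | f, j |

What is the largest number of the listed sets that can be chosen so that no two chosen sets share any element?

S3, S4, S6 are pairwise disjoint (S3={a,j,k}; S4={h,i}; S6={e,f,g}).
Every remaining set overlaps one of these, and no 4 of the listed sets are pairwise disjoint, so 3 is the maximum.

3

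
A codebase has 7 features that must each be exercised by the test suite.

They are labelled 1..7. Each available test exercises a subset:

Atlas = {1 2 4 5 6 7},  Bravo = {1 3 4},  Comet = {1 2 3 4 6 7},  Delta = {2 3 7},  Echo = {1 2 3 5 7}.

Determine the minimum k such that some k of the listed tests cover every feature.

2

Take {Atlas, Echo}. Their union is {1, 2, 3, 4, 5, 6, 7}, which is all 7 features.
No single test has all 7 features (the largest, Atlas, has 6), so 2 is optimal.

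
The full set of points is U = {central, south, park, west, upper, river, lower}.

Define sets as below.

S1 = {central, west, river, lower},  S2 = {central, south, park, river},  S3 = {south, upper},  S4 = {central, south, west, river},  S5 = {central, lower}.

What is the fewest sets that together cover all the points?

3

S1, S2, and S3 cover everything between them: the union {central, south, park, west, upper, river, lower} is all of U.
Only S2 contains park, so S2 is forced; the remaining 3 points need at least 2 more sets (each remaining set adds at most 2) — so at least 3 sets are needed, and 3 is optimal.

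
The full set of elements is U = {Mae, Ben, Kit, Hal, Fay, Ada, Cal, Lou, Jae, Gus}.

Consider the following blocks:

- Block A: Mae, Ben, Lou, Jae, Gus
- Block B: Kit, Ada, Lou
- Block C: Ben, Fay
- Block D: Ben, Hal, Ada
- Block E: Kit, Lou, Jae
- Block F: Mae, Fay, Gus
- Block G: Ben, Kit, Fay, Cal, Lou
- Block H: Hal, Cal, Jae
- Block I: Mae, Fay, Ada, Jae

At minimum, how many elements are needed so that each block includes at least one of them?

T = {Fay, Ada, Jae} meets every block (each contains at least one member of T), and |T| = 3.
The blocks B, F, H are pairwise disjoint, so any hitting set needs a separate element for each — at least 3. Hence 3 is optimal.

3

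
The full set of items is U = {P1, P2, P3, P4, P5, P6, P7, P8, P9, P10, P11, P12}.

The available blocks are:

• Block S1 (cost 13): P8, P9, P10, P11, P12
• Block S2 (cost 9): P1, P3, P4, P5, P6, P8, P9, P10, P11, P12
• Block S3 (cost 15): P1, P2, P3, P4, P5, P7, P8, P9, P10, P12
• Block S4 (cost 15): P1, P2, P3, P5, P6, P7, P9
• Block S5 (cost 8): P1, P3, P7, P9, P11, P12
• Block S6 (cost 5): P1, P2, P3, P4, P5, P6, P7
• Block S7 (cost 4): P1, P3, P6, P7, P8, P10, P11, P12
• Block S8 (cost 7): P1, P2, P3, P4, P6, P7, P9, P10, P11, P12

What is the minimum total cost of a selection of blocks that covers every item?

S2, S6 together cover every item (S2 ∪ S6 = {P1, P2, P3, P4, P5, P6, P7, P8, P9, P10, P11, P12}); total cost 9 + 5 = 14.
The greedy pick S7, S6, S8 costs 16; no covering selection beats 14.

14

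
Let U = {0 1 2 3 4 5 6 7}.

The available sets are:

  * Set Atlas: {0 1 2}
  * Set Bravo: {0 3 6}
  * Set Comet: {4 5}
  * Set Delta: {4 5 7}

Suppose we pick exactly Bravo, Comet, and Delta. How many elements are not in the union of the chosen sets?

2

Union of Bravo, Comet, Delta = {0, 3, 4, 5, 6, 7}.
Not covered: 1, 2 — 2 elements.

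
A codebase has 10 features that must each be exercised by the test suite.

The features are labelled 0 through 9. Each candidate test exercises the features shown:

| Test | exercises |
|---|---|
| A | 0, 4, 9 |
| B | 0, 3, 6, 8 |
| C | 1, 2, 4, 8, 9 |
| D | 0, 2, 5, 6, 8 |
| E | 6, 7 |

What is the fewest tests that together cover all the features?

Take {B, C, D, E}. Their union is {0, 1, 2, 3, 4, 5, 6, 7, 8, 9}, which is all 10 features.
No 3 of the 5 tests cover everything (all 10 combinations miss at least one feature), so 4 is optimal.

4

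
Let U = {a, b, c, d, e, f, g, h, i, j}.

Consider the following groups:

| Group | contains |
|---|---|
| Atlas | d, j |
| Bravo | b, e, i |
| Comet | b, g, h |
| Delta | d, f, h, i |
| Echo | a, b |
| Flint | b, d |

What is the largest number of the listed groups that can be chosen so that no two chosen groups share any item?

2

Atlas, Bravo are pairwise disjoint (Atlas={d,j}; Bravo={b,e,i}).
Every remaining group overlaps one of these, and no 3 of the listed groups are pairwise disjoint, so 2 is the maximum.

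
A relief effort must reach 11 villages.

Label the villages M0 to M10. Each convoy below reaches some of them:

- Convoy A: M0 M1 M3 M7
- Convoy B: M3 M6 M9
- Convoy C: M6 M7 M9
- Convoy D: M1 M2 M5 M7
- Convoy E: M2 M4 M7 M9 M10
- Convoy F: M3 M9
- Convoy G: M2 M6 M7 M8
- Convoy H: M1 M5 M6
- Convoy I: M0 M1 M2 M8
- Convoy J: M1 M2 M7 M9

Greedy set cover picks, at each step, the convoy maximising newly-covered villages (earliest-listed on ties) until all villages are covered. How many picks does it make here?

4

Greedy: pick E (covers 5 new) → pick A (covers 3 new) → pick G (covers 2 new) → pick D (covers 1 new). Total picks: 4.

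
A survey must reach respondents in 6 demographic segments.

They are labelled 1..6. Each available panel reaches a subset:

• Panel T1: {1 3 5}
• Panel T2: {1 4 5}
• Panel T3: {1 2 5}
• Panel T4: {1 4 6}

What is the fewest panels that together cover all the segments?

Take {T1, T3, T4}. Their union is {1, 2, 3, 4, 5, 6}, which is all 6 segments.
Only T3 contains 2, so T3 is forced; the remaining 3 segments need at least 2 more panels (each remaining panel adds at most 2) — so at least 3 panels are needed, and 3 is optimal.

3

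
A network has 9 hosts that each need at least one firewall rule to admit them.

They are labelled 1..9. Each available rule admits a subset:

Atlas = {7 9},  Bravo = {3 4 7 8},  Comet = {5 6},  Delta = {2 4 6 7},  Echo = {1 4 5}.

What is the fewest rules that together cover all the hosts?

Take {Atlas, Bravo, Delta, Echo}. Their union is {1, 2, 3, 4, 5, 6, 7, 8, 9}, which is all 9 hosts.
Only Delta contains 2, so Delta is forced; the remaining 5 hosts need at least 3 more rules (each remaining rule adds at most 2) — so at least 4 rules are needed, and 4 is optimal.

4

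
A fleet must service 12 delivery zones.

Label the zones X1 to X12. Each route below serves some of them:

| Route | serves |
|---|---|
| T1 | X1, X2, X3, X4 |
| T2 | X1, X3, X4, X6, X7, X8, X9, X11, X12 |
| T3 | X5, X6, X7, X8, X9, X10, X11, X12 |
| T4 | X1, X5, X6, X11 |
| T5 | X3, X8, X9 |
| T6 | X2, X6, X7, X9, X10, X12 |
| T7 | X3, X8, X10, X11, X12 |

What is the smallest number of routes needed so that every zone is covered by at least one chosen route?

2

T1 and T3 together: T1 ∪ T3 = {X1, X2, X3, X4, X5, X6, X7, X8, X9, X10, X11, X12} — every zone is covered.
No single route has all 12 zones (the largest, T2, has 9), so 2 is optimal.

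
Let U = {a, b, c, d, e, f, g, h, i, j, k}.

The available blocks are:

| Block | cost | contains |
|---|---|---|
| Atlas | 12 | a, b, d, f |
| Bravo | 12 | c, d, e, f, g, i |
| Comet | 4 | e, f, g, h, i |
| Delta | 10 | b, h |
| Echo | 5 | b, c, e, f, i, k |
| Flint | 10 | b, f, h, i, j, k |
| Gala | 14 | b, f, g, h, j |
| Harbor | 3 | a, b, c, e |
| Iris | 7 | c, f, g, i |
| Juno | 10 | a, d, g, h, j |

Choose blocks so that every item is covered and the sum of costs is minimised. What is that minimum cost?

15

Echo, Juno together cover every item (Echo ∪ Juno = {a, b, c, d, e, f, g, h, i, j, k}); total cost 5 + 10 = 15.
The greedy pick Harbor, Comet, Echo, Juno costs 22; no covering selection beats 15.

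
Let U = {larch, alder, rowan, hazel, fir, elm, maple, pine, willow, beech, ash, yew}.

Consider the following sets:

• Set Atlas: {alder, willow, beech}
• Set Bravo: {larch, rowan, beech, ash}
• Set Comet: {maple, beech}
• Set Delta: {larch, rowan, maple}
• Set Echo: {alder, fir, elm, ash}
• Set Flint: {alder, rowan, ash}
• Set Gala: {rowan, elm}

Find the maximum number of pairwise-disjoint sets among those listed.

Comet, Gala are pairwise disjoint (Comet={maple,beech}; Gala={rowan,elm}).
Every remaining set overlaps one of these, and no 3 of the listed sets are pairwise disjoint, so 2 is the maximum.

2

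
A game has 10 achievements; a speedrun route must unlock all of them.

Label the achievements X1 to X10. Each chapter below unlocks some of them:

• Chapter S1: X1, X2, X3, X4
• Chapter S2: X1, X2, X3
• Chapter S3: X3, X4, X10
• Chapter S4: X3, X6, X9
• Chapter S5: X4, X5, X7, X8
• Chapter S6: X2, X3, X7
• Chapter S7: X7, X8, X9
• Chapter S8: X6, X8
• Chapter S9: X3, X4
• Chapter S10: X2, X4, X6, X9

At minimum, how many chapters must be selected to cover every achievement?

4

Take {S2, S3, S5, S10}. Their union is {X1, X2, X3, X4, X5, X6, X7, X8, X9, X10}, which is all 10 achievements.
Only S3 contains X10, so S3 is forced; the remaining 7 achievements need at least 3 more chapters (each remaining chapter adds at most 3) — so at least 4 chapters are needed, and 4 is optimal.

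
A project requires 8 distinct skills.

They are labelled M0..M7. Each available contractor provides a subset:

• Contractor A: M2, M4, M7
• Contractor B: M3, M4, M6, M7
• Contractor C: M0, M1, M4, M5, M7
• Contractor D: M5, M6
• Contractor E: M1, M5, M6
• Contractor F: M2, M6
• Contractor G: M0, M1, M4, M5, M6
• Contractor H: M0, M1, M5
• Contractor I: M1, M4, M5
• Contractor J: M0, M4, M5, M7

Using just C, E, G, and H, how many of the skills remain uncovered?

2

Union of C, E, G, H = {M0, M1, M4, M5, M6, M7}.
Not covered: M2, M3 — 2 skills.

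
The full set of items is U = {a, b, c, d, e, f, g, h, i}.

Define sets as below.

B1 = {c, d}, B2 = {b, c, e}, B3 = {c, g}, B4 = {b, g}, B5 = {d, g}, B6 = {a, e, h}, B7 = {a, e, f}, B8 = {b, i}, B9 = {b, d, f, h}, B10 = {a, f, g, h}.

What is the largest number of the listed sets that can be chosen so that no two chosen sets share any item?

3

B1, B4, B7 are pairwise disjoint (B1={c,d}; B4={b,g}; B7={a,e,f}).
Every remaining set overlaps one of these, and no 4 of the listed sets are pairwise disjoint, so 3 is the maximum.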